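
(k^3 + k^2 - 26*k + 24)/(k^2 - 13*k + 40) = (k^3 + k^2 - 26*k + 24)/(k^2 - 13*k + 40)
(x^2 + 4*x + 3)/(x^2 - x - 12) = (x + 1)/(x - 4)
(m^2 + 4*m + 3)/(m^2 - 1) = (m + 3)/(m - 1)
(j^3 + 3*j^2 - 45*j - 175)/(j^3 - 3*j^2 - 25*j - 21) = (j^2 + 10*j + 25)/(j^2 + 4*j + 3)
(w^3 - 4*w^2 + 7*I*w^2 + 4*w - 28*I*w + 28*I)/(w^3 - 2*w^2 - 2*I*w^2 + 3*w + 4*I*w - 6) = (w^2 + w*(-2 + 7*I) - 14*I)/(w^2 - 2*I*w + 3)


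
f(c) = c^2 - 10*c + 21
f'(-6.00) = -22.00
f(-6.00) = 117.00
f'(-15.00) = -40.00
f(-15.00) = 396.00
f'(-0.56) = -11.12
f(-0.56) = 26.91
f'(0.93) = -8.14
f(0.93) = 12.56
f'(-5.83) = -21.66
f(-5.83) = 113.29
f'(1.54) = -6.92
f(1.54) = 7.97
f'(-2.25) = -14.50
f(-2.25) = 48.56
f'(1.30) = -7.40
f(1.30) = 9.69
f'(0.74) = -8.52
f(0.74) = 14.15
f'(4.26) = -1.48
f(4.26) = -3.45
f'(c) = 2*c - 10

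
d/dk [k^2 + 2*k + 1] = 2*k + 2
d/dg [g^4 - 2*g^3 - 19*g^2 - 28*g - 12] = 4*g^3 - 6*g^2 - 38*g - 28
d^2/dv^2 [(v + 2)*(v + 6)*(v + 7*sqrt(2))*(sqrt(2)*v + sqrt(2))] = 12*sqrt(2)*v^2 + 54*sqrt(2)*v + 84*v + 40*sqrt(2) + 252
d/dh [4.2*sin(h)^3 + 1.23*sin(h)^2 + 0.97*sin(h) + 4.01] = (12.6*sin(h)^2 + 2.46*sin(h) + 0.97)*cos(h)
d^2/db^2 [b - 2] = 0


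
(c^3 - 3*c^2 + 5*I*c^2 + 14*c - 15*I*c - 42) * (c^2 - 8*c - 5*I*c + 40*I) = c^5 - 11*c^4 + 63*c^3 - 429*c^2 - 70*I*c^2 + 936*c + 770*I*c - 1680*I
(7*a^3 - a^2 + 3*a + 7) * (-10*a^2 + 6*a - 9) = -70*a^5 + 52*a^4 - 99*a^3 - 43*a^2 + 15*a - 63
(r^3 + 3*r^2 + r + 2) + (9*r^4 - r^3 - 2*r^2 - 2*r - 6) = 9*r^4 + r^2 - r - 4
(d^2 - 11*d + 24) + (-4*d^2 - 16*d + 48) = -3*d^2 - 27*d + 72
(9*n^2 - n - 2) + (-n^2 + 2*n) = 8*n^2 + n - 2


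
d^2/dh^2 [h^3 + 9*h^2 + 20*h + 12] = 6*h + 18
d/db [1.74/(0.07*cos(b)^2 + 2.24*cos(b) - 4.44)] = (0.2436*cos(b) + 3.8976)*sin(b)/(0.07*cos(b)^2 + 2.24*cos(b) - 4.44)^2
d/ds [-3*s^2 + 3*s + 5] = 3 - 6*s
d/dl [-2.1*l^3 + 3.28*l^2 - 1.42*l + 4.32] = -6.3*l^2 + 6.56*l - 1.42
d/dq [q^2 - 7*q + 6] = 2*q - 7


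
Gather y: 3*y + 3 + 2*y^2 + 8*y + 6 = 2*y^2 + 11*y + 9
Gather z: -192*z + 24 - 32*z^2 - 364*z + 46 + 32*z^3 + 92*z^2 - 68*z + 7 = 32*z^3 + 60*z^2 - 624*z + 77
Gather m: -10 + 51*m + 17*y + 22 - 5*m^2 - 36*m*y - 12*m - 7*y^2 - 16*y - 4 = -5*m^2 + m*(39 - 36*y) - 7*y^2 + y + 8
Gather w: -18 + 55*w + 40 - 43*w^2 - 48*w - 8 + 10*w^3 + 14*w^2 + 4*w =10*w^3 - 29*w^2 + 11*w + 14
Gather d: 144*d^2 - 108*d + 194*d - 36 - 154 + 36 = 144*d^2 + 86*d - 154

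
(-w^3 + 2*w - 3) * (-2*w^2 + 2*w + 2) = 2*w^5 - 2*w^4 - 6*w^3 + 10*w^2 - 2*w - 6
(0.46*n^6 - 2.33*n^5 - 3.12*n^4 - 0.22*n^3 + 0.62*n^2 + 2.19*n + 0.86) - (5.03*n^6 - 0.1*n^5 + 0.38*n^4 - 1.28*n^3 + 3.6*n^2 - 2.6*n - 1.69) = -4.57*n^6 - 2.23*n^5 - 3.5*n^4 + 1.06*n^3 - 2.98*n^2 + 4.79*n + 2.55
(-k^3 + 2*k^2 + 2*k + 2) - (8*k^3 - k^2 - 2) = -9*k^3 + 3*k^2 + 2*k + 4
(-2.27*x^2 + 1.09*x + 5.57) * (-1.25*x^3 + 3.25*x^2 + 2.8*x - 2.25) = 2.8375*x^5 - 8.74*x^4 - 9.776*x^3 + 26.262*x^2 + 13.1435*x - 12.5325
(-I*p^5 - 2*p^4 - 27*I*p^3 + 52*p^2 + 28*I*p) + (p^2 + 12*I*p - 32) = -I*p^5 - 2*p^4 - 27*I*p^3 + 53*p^2 + 40*I*p - 32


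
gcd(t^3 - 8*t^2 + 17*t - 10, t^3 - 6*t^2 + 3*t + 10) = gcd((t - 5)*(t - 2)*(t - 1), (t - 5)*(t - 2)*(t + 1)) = t^2 - 7*t + 10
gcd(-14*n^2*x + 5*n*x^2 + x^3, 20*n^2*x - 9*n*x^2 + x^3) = x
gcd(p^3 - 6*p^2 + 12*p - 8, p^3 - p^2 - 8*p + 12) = p^2 - 4*p + 4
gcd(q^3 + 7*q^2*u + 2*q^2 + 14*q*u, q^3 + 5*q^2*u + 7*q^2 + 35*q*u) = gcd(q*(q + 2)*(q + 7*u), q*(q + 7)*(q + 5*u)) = q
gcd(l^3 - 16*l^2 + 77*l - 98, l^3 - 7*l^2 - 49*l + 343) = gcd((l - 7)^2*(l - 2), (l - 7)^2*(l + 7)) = l^2 - 14*l + 49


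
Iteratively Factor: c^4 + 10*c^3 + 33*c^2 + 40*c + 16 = (c + 1)*(c^3 + 9*c^2 + 24*c + 16) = (c + 1)*(c + 4)*(c^2 + 5*c + 4) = (c + 1)^2*(c + 4)*(c + 4)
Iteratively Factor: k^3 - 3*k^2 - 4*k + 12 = (k - 3)*(k^2 - 4) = (k - 3)*(k + 2)*(k - 2)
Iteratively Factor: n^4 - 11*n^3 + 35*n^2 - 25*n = (n - 1)*(n^3 - 10*n^2 + 25*n) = n*(n - 1)*(n^2 - 10*n + 25) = n*(n - 5)*(n - 1)*(n - 5)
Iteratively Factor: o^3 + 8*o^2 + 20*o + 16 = (o + 2)*(o^2 + 6*o + 8) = (o + 2)*(o + 4)*(o + 2)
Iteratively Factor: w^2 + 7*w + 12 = (w + 3)*(w + 4)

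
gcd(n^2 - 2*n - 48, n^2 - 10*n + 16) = n - 8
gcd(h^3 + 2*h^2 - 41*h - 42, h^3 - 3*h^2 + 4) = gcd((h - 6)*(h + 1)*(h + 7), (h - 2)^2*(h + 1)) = h + 1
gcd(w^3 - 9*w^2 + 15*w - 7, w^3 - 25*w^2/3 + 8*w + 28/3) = w - 7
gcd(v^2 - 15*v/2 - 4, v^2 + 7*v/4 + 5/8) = v + 1/2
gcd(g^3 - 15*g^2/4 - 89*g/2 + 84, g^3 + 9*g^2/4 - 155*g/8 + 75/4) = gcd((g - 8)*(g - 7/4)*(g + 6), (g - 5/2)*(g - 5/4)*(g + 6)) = g + 6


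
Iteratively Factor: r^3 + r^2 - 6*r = (r - 2)*(r^2 + 3*r) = (r - 2)*(r + 3)*(r)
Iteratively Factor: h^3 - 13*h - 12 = (h + 3)*(h^2 - 3*h - 4) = (h + 1)*(h + 3)*(h - 4)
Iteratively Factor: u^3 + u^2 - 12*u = (u - 3)*(u^2 + 4*u) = (u - 3)*(u + 4)*(u)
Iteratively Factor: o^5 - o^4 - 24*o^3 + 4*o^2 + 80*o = (o - 5)*(o^4 + 4*o^3 - 4*o^2 - 16*o) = o*(o - 5)*(o^3 + 4*o^2 - 4*o - 16) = o*(o - 5)*(o + 4)*(o^2 - 4) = o*(o - 5)*(o + 2)*(o + 4)*(o - 2)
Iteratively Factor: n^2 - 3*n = (n - 3)*(n)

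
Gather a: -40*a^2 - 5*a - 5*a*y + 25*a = -40*a^2 + a*(20 - 5*y)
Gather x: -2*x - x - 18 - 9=-3*x - 27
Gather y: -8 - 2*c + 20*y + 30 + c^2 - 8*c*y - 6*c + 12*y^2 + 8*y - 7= c^2 - 8*c + 12*y^2 + y*(28 - 8*c) + 15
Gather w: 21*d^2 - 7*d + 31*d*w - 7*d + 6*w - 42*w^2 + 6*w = 21*d^2 - 14*d - 42*w^2 + w*(31*d + 12)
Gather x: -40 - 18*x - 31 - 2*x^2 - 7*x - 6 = -2*x^2 - 25*x - 77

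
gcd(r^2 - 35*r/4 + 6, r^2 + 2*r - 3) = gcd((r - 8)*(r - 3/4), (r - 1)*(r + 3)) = 1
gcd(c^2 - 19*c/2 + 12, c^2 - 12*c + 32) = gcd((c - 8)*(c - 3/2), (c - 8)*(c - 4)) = c - 8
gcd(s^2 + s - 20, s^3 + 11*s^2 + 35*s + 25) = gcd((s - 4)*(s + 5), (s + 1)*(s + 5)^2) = s + 5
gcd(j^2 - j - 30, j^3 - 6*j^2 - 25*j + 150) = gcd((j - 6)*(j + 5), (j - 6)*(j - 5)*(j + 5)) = j^2 - j - 30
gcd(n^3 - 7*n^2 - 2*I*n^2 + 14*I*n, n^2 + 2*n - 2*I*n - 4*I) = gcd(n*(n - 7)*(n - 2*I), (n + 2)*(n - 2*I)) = n - 2*I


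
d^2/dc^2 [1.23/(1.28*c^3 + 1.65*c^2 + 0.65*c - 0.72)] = (-(9.4464*c + 4.059)*(1.28*c^3 + 1.65*c^2 + 0.65*c - 0.72) + 1.23*(3.84*c^2 + 3.3*c + 0.65)*(7.68*c^2 + 6.6*c + 1.3))/(1.28*c^3 + 1.65*c^2 + 0.65*c - 0.72)^3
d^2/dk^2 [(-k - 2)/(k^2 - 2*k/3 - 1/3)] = 6*(4*(k + 2)*(3*k - 1)^2 + (9*k + 4)*(-3*k^2 + 2*k + 1))/(-3*k^2 + 2*k + 1)^3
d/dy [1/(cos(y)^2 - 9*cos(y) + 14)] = (2*cos(y) - 9)*sin(y)/(cos(y)^2 - 9*cos(y) + 14)^2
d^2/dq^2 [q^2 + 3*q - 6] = 2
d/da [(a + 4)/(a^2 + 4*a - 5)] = (a^2 + 4*a - 2*(a + 2)*(a + 4) - 5)/(a^2 + 4*a - 5)^2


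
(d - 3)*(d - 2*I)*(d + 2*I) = d^3 - 3*d^2 + 4*d - 12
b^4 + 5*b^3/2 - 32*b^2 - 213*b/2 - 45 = (b - 6)*(b + 1/2)*(b + 3)*(b + 5)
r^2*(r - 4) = r^3 - 4*r^2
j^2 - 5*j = j*(j - 5)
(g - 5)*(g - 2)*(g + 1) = g^3 - 6*g^2 + 3*g + 10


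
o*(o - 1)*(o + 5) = o^3 + 4*o^2 - 5*o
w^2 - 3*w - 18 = (w - 6)*(w + 3)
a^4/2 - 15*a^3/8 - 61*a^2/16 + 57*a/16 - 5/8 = (a/2 + 1)*(a - 5)*(a - 1/2)*(a - 1/4)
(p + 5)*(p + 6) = p^2 + 11*p + 30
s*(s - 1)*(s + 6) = s^3 + 5*s^2 - 6*s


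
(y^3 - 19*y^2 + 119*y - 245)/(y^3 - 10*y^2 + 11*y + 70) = (y - 7)/(y + 2)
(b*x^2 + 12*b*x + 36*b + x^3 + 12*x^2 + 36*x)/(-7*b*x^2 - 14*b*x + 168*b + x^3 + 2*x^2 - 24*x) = (b*x + 6*b + x^2 + 6*x)/(-7*b*x + 28*b + x^2 - 4*x)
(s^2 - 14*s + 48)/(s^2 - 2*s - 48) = (s - 6)/(s + 6)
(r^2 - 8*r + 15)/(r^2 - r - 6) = (r - 5)/(r + 2)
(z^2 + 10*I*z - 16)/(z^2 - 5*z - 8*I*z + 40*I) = (z^2 + 10*I*z - 16)/(z^2 - 5*z - 8*I*z + 40*I)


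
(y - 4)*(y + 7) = y^2 + 3*y - 28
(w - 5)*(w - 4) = w^2 - 9*w + 20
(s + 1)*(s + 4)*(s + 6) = s^3 + 11*s^2 + 34*s + 24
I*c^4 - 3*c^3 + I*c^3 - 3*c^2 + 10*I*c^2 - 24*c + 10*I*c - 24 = (c - 3*I)*(c + 2*I)*(c + 4*I)*(I*c + I)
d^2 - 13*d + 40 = (d - 8)*(d - 5)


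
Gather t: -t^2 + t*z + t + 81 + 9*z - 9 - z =-t^2 + t*(z + 1) + 8*z + 72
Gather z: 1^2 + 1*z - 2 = z - 1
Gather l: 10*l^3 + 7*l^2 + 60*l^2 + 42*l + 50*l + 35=10*l^3 + 67*l^2 + 92*l + 35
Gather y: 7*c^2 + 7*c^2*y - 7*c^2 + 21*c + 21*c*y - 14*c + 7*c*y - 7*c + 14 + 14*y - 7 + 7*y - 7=y*(7*c^2 + 28*c + 21)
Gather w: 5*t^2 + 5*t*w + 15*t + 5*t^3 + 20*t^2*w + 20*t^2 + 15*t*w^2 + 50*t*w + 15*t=5*t^3 + 25*t^2 + 15*t*w^2 + 30*t + w*(20*t^2 + 55*t)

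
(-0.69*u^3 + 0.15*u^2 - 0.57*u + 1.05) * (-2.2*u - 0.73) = 1.518*u^4 + 0.1737*u^3 + 1.1445*u^2 - 1.8939*u - 0.7665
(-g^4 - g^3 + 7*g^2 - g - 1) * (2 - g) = g^5 - g^4 - 9*g^3 + 15*g^2 - g - 2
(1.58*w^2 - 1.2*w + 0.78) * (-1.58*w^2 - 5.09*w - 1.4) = -2.4964*w^4 - 6.1462*w^3 + 2.6636*w^2 - 2.2902*w - 1.092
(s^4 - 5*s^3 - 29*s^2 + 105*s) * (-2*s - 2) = -2*s^5 + 8*s^4 + 68*s^3 - 152*s^2 - 210*s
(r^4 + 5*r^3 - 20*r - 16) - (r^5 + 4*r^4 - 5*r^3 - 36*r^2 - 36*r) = -r^5 - 3*r^4 + 10*r^3 + 36*r^2 + 16*r - 16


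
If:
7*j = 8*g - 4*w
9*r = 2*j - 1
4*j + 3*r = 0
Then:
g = w/2 + 1/16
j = 1/14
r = -2/21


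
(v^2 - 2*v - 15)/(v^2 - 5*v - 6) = (-v^2 + 2*v + 15)/(-v^2 + 5*v + 6)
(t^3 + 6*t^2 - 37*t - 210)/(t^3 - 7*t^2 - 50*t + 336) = (t + 5)/(t - 8)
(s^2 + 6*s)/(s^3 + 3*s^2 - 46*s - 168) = s/(s^2 - 3*s - 28)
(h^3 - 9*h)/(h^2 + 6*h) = (h^2 - 9)/(h + 6)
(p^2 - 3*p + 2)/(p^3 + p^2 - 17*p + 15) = (p - 2)/(p^2 + 2*p - 15)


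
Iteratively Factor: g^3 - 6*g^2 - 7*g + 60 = (g + 3)*(g^2 - 9*g + 20) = (g - 5)*(g + 3)*(g - 4)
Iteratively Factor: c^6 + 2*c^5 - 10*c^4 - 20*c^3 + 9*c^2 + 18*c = (c + 3)*(c^5 - c^4 - 7*c^3 + c^2 + 6*c) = c*(c + 3)*(c^4 - c^3 - 7*c^2 + c + 6) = c*(c + 2)*(c + 3)*(c^3 - 3*c^2 - c + 3) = c*(c - 1)*(c + 2)*(c + 3)*(c^2 - 2*c - 3) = c*(c - 3)*(c - 1)*(c + 2)*(c + 3)*(c + 1)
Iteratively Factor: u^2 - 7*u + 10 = (u - 5)*(u - 2)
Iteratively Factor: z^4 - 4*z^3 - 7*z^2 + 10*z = (z + 2)*(z^3 - 6*z^2 + 5*z) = (z - 1)*(z + 2)*(z^2 - 5*z) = (z - 5)*(z - 1)*(z + 2)*(z)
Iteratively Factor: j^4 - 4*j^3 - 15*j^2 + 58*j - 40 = (j + 4)*(j^3 - 8*j^2 + 17*j - 10) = (j - 5)*(j + 4)*(j^2 - 3*j + 2) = (j - 5)*(j - 1)*(j + 4)*(j - 2)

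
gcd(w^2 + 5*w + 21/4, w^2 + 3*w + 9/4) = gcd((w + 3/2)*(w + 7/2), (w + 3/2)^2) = w + 3/2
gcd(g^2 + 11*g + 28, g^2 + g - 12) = g + 4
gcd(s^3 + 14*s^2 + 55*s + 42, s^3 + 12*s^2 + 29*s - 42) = s^2 + 13*s + 42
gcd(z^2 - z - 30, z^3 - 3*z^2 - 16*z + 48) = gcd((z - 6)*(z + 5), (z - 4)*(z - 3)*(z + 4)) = 1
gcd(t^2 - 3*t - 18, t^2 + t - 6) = t + 3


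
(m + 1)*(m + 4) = m^2 + 5*m + 4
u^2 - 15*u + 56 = (u - 8)*(u - 7)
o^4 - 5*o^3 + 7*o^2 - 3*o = o*(o - 3)*(o - 1)^2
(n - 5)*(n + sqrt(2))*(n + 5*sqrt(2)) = n^3 - 5*n^2 + 6*sqrt(2)*n^2 - 30*sqrt(2)*n + 10*n - 50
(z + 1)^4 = z^4 + 4*z^3 + 6*z^2 + 4*z + 1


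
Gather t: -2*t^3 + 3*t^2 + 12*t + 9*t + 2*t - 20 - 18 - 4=-2*t^3 + 3*t^2 + 23*t - 42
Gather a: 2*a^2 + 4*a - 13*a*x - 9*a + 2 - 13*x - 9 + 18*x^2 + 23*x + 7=2*a^2 + a*(-13*x - 5) + 18*x^2 + 10*x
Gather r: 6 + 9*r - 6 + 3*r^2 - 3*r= 3*r^2 + 6*r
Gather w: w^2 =w^2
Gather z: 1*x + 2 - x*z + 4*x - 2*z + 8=5*x + z*(-x - 2) + 10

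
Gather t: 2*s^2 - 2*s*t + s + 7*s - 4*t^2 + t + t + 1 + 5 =2*s^2 + 8*s - 4*t^2 + t*(2 - 2*s) + 6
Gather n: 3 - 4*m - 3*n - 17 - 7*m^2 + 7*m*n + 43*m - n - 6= -7*m^2 + 39*m + n*(7*m - 4) - 20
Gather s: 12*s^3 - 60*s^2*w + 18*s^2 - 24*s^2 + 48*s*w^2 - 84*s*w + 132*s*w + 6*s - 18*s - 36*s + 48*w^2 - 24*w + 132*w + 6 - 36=12*s^3 + s^2*(-60*w - 6) + s*(48*w^2 + 48*w - 48) + 48*w^2 + 108*w - 30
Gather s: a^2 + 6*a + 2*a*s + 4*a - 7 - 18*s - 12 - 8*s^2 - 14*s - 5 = a^2 + 10*a - 8*s^2 + s*(2*a - 32) - 24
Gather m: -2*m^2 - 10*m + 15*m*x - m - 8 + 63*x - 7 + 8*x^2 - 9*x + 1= -2*m^2 + m*(15*x - 11) + 8*x^2 + 54*x - 14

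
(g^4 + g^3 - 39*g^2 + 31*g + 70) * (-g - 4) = -g^5 - 5*g^4 + 35*g^3 + 125*g^2 - 194*g - 280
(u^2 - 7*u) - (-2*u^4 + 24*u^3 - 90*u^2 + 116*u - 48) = 2*u^4 - 24*u^3 + 91*u^2 - 123*u + 48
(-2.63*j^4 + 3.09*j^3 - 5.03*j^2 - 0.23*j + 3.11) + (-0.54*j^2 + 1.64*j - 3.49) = -2.63*j^4 + 3.09*j^3 - 5.57*j^2 + 1.41*j - 0.38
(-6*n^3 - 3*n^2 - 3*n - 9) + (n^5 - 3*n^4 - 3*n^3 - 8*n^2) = n^5 - 3*n^4 - 9*n^3 - 11*n^2 - 3*n - 9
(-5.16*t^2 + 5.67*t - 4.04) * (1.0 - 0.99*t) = 5.1084*t^3 - 10.7733*t^2 + 9.6696*t - 4.04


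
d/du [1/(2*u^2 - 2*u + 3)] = 2*(1 - 2*u)/(2*u^2 - 2*u + 3)^2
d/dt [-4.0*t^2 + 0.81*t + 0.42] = 0.81 - 8.0*t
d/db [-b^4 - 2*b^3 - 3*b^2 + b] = -4*b^3 - 6*b^2 - 6*b + 1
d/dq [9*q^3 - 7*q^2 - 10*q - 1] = 27*q^2 - 14*q - 10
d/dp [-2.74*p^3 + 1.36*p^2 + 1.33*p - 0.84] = -8.22*p^2 + 2.72*p + 1.33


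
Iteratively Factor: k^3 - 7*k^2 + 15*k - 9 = (k - 1)*(k^2 - 6*k + 9) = (k - 3)*(k - 1)*(k - 3)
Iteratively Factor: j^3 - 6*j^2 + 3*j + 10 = (j - 2)*(j^2 - 4*j - 5) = (j - 2)*(j + 1)*(j - 5)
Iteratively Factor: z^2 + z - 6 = (z - 2)*(z + 3)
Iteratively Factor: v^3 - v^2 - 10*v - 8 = (v + 1)*(v^2 - 2*v - 8) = (v - 4)*(v + 1)*(v + 2)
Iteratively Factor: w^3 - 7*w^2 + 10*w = (w - 2)*(w^2 - 5*w) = w*(w - 2)*(w - 5)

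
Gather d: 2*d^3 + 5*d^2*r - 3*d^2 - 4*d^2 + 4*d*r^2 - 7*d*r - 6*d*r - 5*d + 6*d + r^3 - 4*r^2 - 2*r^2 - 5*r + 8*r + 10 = 2*d^3 + d^2*(5*r - 7) + d*(4*r^2 - 13*r + 1) + r^3 - 6*r^2 + 3*r + 10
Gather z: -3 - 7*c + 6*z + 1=-7*c + 6*z - 2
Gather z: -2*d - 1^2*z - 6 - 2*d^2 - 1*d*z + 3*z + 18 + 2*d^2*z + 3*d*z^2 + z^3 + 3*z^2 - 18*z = -2*d^2 - 2*d + z^3 + z^2*(3*d + 3) + z*(2*d^2 - d - 16) + 12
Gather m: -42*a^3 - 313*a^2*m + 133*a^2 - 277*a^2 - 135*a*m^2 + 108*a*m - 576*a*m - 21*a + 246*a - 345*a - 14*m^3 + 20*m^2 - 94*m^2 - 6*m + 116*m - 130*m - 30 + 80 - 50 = -42*a^3 - 144*a^2 - 120*a - 14*m^3 + m^2*(-135*a - 74) + m*(-313*a^2 - 468*a - 20)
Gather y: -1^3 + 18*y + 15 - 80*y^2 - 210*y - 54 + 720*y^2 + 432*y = 640*y^2 + 240*y - 40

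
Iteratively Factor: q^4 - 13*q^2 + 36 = (q + 2)*(q^3 - 2*q^2 - 9*q + 18) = (q - 3)*(q + 2)*(q^2 + q - 6) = (q - 3)*(q + 2)*(q + 3)*(q - 2)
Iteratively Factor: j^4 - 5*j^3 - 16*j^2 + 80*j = (j)*(j^3 - 5*j^2 - 16*j + 80) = j*(j + 4)*(j^2 - 9*j + 20) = j*(j - 4)*(j + 4)*(j - 5)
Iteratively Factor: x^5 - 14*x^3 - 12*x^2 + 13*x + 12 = (x + 1)*(x^4 - x^3 - 13*x^2 + x + 12) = (x + 1)^2*(x^3 - 2*x^2 - 11*x + 12) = (x + 1)^2*(x + 3)*(x^2 - 5*x + 4) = (x - 1)*(x + 1)^2*(x + 3)*(x - 4)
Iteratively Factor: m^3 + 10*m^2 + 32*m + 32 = (m + 2)*(m^2 + 8*m + 16) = (m + 2)*(m + 4)*(m + 4)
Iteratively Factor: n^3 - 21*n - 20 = (n - 5)*(n^2 + 5*n + 4) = (n - 5)*(n + 4)*(n + 1)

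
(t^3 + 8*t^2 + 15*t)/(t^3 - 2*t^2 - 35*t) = (t + 3)/(t - 7)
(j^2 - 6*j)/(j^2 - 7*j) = (j - 6)/(j - 7)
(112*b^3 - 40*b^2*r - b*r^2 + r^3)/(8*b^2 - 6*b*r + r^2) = (-28*b^2 + 3*b*r + r^2)/(-2*b + r)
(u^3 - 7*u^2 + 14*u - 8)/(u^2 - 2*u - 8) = (u^2 - 3*u + 2)/(u + 2)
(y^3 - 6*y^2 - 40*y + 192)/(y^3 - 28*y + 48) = (y - 8)/(y - 2)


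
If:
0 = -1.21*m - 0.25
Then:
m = -0.21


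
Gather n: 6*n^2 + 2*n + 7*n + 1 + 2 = 6*n^2 + 9*n + 3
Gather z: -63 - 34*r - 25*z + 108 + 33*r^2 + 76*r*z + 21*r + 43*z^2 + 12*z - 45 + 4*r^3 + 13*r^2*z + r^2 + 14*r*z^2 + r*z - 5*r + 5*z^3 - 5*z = 4*r^3 + 34*r^2 - 18*r + 5*z^3 + z^2*(14*r + 43) + z*(13*r^2 + 77*r - 18)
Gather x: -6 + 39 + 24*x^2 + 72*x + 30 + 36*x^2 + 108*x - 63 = 60*x^2 + 180*x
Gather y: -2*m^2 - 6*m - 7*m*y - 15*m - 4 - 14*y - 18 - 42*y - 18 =-2*m^2 - 21*m + y*(-7*m - 56) - 40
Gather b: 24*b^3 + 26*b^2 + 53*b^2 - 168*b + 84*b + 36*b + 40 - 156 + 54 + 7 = 24*b^3 + 79*b^2 - 48*b - 55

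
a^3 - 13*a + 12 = (a - 3)*(a - 1)*(a + 4)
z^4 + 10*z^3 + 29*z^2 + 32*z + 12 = (z + 1)^2*(z + 2)*(z + 6)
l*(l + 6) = l^2 + 6*l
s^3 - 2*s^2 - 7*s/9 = s*(s - 7/3)*(s + 1/3)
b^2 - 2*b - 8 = (b - 4)*(b + 2)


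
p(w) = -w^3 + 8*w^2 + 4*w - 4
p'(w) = -3*w^2 + 16*w + 4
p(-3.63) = 134.73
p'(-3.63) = -93.61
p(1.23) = 11.16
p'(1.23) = 19.14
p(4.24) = 80.56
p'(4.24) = 17.91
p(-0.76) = -1.98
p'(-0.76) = -9.89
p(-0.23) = -4.48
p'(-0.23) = 0.16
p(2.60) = 42.90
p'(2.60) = 25.32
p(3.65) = 68.55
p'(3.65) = 22.43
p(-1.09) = 2.44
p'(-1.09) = -17.00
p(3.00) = 53.00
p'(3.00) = 25.00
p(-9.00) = 1337.00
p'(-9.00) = -383.00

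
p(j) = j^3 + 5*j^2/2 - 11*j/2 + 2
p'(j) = 3*j^2 + 5*j - 11/2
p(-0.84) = 7.79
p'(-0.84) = -7.58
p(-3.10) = 13.28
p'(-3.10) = 7.83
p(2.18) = 12.25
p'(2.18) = 19.66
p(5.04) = 165.81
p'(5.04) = 95.90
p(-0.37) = 4.33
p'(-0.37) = -6.94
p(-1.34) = 11.45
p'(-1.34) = -6.81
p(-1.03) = 9.22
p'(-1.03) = -7.47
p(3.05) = 36.85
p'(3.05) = 37.66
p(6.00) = 275.00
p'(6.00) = 132.50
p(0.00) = 2.00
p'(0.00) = -5.50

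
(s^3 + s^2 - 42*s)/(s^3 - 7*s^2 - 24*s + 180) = s*(s + 7)/(s^2 - s - 30)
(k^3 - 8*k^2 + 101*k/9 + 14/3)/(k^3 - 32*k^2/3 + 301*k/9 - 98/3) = (3*k + 1)/(3*k - 7)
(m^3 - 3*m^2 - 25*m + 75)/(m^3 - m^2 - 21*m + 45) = (m - 5)/(m - 3)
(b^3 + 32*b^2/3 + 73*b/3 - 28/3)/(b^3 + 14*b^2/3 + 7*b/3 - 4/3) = (b + 7)/(b + 1)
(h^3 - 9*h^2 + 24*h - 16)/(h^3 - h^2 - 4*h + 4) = (h^2 - 8*h + 16)/(h^2 - 4)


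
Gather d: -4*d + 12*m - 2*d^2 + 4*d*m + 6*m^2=-2*d^2 + d*(4*m - 4) + 6*m^2 + 12*m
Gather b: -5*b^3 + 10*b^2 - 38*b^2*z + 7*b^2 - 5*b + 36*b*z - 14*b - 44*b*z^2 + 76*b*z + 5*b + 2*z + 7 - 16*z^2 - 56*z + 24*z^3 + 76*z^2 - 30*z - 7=-5*b^3 + b^2*(17 - 38*z) + b*(-44*z^2 + 112*z - 14) + 24*z^3 + 60*z^2 - 84*z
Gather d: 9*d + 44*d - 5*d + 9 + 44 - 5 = 48*d + 48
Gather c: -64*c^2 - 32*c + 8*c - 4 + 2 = -64*c^2 - 24*c - 2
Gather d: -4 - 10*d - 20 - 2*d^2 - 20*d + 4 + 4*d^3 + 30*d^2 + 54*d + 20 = 4*d^3 + 28*d^2 + 24*d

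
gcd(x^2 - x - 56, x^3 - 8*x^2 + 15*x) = 1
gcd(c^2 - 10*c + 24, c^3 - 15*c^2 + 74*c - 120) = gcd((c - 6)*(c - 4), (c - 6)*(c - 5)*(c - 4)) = c^2 - 10*c + 24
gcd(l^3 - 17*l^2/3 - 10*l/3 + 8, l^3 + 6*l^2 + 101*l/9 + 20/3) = l + 4/3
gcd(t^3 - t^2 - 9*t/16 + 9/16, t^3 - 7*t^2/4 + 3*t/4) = t^2 - 7*t/4 + 3/4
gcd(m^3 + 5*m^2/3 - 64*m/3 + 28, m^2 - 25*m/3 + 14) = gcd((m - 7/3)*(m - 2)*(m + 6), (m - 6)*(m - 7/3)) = m - 7/3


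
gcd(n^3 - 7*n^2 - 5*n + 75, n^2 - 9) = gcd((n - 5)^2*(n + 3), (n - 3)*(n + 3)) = n + 3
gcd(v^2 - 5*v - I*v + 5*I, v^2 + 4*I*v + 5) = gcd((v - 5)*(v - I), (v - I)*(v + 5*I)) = v - I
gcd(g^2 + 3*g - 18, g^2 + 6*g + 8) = 1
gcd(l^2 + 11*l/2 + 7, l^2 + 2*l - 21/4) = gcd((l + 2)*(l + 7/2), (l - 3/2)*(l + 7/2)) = l + 7/2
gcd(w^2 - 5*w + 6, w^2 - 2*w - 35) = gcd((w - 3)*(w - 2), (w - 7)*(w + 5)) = 1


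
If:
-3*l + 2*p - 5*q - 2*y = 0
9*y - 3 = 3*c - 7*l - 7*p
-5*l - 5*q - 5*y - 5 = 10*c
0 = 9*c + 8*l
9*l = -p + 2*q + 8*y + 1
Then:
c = -404/711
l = 101/158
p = -659/474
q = -5251/4266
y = 1553/2133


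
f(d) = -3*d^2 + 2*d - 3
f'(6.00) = -34.00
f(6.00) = -99.00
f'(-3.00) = 20.00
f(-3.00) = -36.00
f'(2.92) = -15.52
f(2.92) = -22.74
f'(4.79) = -26.74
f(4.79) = -62.25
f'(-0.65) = 5.90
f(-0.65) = -5.57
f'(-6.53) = 41.18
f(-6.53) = -143.98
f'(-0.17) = 3.02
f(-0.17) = -3.43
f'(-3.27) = 21.62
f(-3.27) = -41.62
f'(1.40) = -6.40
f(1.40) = -6.08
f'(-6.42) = 40.52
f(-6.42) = -139.49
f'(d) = 2 - 6*d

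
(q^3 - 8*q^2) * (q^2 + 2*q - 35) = q^5 - 6*q^4 - 51*q^3 + 280*q^2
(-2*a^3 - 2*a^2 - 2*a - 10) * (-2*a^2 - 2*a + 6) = 4*a^5 + 8*a^4 - 4*a^3 + 12*a^2 + 8*a - 60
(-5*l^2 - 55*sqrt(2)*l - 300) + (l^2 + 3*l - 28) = -4*l^2 - 55*sqrt(2)*l + 3*l - 328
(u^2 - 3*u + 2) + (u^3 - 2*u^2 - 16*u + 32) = u^3 - u^2 - 19*u + 34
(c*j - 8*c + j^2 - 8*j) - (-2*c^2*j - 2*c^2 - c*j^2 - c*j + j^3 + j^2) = 2*c^2*j + 2*c^2 + c*j^2 + 2*c*j - 8*c - j^3 - 8*j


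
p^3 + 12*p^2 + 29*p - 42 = (p - 1)*(p + 6)*(p + 7)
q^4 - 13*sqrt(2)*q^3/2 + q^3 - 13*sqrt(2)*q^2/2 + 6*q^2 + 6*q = q*(q + 1)*(q - 6*sqrt(2))*(q - sqrt(2)/2)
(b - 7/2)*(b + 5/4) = b^2 - 9*b/4 - 35/8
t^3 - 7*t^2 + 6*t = t*(t - 6)*(t - 1)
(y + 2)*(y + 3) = y^2 + 5*y + 6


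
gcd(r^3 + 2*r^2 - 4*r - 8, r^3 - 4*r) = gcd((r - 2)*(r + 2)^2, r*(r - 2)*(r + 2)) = r^2 - 4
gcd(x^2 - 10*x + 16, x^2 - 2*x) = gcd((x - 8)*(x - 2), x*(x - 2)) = x - 2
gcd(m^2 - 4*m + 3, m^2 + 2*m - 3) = m - 1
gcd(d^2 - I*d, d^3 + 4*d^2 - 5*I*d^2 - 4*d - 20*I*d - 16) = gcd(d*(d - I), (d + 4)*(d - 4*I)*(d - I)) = d - I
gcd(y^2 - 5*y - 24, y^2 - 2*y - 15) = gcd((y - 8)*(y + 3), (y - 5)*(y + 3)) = y + 3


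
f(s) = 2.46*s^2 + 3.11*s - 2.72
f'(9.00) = 47.39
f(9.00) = 224.53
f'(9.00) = 47.39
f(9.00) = 224.53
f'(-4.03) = -16.72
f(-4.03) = 24.70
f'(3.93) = 22.45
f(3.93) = 47.50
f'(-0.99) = -1.76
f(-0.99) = -3.39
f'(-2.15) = -7.47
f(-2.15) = 1.96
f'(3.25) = 19.10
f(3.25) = 33.37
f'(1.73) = 11.62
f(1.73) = 10.02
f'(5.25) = 28.94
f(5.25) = 81.41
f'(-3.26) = -12.93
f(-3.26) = 13.29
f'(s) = 4.92*s + 3.11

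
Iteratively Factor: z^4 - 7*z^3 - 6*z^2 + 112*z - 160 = (z - 4)*(z^3 - 3*z^2 - 18*z + 40) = (z - 4)*(z - 2)*(z^2 - z - 20) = (z - 4)*(z - 2)*(z + 4)*(z - 5)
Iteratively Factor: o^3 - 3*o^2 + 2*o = (o)*(o^2 - 3*o + 2) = o*(o - 2)*(o - 1)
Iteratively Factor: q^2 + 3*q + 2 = (q + 1)*(q + 2)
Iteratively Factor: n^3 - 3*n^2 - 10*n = (n)*(n^2 - 3*n - 10) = n*(n + 2)*(n - 5)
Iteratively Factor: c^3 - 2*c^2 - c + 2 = (c + 1)*(c^2 - 3*c + 2) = (c - 1)*(c + 1)*(c - 2)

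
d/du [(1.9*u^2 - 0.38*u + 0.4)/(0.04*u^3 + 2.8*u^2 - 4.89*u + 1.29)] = (-0.076*u^4 + 0.0304000000000002*u^3 - 8.275*u^2 + 2.662*u + 1.4658)/(0.0016*u^6 + 0.224*u^5 + 7.4488*u^4 - 27.2808*u^3 + 31.1361*u^2 - 12.6162*u + 1.6641)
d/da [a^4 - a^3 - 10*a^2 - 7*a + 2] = 4*a^3 - 3*a^2 - 20*a - 7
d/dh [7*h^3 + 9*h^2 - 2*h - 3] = 21*h^2 + 18*h - 2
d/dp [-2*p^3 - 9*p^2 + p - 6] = -6*p^2 - 18*p + 1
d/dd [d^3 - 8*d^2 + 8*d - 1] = 3*d^2 - 16*d + 8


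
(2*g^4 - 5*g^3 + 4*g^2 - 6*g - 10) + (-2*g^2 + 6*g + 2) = 2*g^4 - 5*g^3 + 2*g^2 - 8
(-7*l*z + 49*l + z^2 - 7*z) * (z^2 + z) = -7*l*z^3 + 42*l*z^2 + 49*l*z + z^4 - 6*z^3 - 7*z^2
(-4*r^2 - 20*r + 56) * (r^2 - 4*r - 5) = -4*r^4 - 4*r^3 + 156*r^2 - 124*r - 280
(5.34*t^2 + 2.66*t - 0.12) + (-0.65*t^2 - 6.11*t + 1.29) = 4.69*t^2 - 3.45*t + 1.17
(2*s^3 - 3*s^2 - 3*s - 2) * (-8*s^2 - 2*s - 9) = -16*s^5 + 20*s^4 + 12*s^3 + 49*s^2 + 31*s + 18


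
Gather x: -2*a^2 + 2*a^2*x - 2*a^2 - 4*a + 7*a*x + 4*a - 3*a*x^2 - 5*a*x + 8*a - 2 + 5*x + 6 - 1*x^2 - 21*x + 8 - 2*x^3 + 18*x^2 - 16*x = -4*a^2 + 8*a - 2*x^3 + x^2*(17 - 3*a) + x*(2*a^2 + 2*a - 32) + 12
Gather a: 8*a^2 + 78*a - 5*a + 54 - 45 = 8*a^2 + 73*a + 9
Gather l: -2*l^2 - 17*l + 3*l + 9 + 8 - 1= -2*l^2 - 14*l + 16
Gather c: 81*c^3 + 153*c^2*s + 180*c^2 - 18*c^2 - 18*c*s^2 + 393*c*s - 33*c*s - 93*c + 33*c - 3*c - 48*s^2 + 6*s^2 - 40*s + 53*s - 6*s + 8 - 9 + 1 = 81*c^3 + c^2*(153*s + 162) + c*(-18*s^2 + 360*s - 63) - 42*s^2 + 7*s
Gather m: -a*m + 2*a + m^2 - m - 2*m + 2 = 2*a + m^2 + m*(-a - 3) + 2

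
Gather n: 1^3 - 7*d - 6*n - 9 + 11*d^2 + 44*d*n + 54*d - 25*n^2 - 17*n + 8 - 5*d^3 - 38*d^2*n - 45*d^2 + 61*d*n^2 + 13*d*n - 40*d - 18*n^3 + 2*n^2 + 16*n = -5*d^3 - 34*d^2 + 7*d - 18*n^3 + n^2*(61*d - 23) + n*(-38*d^2 + 57*d - 7)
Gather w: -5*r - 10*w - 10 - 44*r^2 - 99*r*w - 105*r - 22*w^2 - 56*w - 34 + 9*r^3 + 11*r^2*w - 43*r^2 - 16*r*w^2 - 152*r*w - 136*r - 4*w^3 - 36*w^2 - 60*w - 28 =9*r^3 - 87*r^2 - 246*r - 4*w^3 + w^2*(-16*r - 58) + w*(11*r^2 - 251*r - 126) - 72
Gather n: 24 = 24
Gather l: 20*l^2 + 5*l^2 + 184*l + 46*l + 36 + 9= 25*l^2 + 230*l + 45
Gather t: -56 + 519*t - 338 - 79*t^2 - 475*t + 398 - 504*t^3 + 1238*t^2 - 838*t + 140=-504*t^3 + 1159*t^2 - 794*t + 144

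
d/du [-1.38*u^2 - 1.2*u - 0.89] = -2.76*u - 1.2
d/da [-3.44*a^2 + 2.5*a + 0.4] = 2.5 - 6.88*a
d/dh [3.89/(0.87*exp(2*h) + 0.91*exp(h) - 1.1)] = (-6.7686*exp(h) - 3.5399)*exp(h)/(0.87*exp(2*h) + 0.91*exp(h) - 1.1)^2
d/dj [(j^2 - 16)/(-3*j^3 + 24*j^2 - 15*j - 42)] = (j^4 - 53*j^2 + 228*j - 80)/(3*(j^6 - 16*j^5 + 74*j^4 - 52*j^3 - 199*j^2 + 140*j + 196))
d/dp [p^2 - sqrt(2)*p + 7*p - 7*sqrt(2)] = 2*p - sqrt(2) + 7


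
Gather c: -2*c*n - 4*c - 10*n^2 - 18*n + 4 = c*(-2*n - 4) - 10*n^2 - 18*n + 4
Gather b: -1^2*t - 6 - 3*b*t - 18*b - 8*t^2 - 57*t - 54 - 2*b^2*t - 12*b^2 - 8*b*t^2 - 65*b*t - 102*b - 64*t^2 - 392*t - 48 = b^2*(-2*t - 12) + b*(-8*t^2 - 68*t - 120) - 72*t^2 - 450*t - 108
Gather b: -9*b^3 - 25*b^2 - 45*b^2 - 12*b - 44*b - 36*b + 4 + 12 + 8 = -9*b^3 - 70*b^2 - 92*b + 24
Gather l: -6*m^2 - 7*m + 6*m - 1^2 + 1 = -6*m^2 - m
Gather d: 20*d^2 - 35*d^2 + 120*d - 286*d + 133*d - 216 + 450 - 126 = -15*d^2 - 33*d + 108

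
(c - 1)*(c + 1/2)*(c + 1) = c^3 + c^2/2 - c - 1/2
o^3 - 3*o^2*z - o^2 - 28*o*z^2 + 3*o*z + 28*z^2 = (o - 1)*(o - 7*z)*(o + 4*z)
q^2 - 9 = (q - 3)*(q + 3)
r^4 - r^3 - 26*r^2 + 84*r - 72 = (r - 3)*(r - 2)^2*(r + 6)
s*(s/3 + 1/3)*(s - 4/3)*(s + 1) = s^4/3 + 2*s^3/9 - 5*s^2/9 - 4*s/9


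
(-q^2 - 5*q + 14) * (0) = 0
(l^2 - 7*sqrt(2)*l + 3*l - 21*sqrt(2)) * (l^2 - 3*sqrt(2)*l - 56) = l^4 - 10*sqrt(2)*l^3 + 3*l^3 - 30*sqrt(2)*l^2 - 14*l^2 - 42*l + 392*sqrt(2)*l + 1176*sqrt(2)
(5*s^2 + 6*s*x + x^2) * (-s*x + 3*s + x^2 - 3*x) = -5*s^3*x + 15*s^3 - s^2*x^2 + 3*s^2*x + 5*s*x^3 - 15*s*x^2 + x^4 - 3*x^3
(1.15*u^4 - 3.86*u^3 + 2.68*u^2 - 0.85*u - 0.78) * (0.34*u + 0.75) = 0.391*u^5 - 0.4499*u^4 - 1.9838*u^3 + 1.721*u^2 - 0.9027*u - 0.585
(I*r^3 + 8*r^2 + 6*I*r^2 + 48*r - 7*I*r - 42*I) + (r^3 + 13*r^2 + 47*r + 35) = r^3 + I*r^3 + 21*r^2 + 6*I*r^2 + 95*r - 7*I*r + 35 - 42*I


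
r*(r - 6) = r^2 - 6*r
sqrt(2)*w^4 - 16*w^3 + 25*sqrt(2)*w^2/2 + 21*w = w*(w - 7*sqrt(2))*(w - 3*sqrt(2)/2)*(sqrt(2)*w + 1)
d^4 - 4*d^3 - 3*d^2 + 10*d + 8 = (d - 4)*(d - 2)*(d + 1)^2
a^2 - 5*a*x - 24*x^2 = (a - 8*x)*(a + 3*x)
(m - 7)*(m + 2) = m^2 - 5*m - 14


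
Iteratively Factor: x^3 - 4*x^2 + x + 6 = (x - 3)*(x^2 - x - 2) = (x - 3)*(x + 1)*(x - 2)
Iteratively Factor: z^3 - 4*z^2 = (z)*(z^2 - 4*z) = z*(z - 4)*(z)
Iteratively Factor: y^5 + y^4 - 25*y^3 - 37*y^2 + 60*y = (y + 3)*(y^4 - 2*y^3 - 19*y^2 + 20*y) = (y + 3)*(y + 4)*(y^3 - 6*y^2 + 5*y) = (y - 1)*(y + 3)*(y + 4)*(y^2 - 5*y) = (y - 5)*(y - 1)*(y + 3)*(y + 4)*(y)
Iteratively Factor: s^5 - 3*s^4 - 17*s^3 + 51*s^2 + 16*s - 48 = (s - 3)*(s^4 - 17*s^2 + 16) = (s - 3)*(s + 1)*(s^3 - s^2 - 16*s + 16) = (s - 4)*(s - 3)*(s + 1)*(s^2 + 3*s - 4) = (s - 4)*(s - 3)*(s - 1)*(s + 1)*(s + 4)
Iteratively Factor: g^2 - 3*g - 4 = (g - 4)*(g + 1)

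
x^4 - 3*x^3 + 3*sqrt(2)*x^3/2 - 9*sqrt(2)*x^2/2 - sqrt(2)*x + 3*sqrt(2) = (x - 3)*(x - sqrt(2)/2)*(x + sqrt(2))^2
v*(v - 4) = v^2 - 4*v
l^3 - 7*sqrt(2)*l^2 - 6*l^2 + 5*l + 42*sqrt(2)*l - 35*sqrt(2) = (l - 5)*(l - 1)*(l - 7*sqrt(2))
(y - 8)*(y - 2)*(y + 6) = y^3 - 4*y^2 - 44*y + 96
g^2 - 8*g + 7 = (g - 7)*(g - 1)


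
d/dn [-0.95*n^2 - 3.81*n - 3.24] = -1.9*n - 3.81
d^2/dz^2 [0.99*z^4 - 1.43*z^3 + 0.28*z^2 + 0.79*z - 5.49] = 11.88*z^2 - 8.58*z + 0.56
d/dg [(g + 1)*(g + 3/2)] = 2*g + 5/2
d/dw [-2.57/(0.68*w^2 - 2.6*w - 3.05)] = (3.4952*w - 6.682)/(-0.68*w^2 + 2.6*w + 3.05)^2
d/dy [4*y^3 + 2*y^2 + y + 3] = 12*y^2 + 4*y + 1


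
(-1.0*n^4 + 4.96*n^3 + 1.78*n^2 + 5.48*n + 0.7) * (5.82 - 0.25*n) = 0.25*n^5 - 7.06*n^4 + 28.4222*n^3 + 8.9896*n^2 + 31.7186*n + 4.074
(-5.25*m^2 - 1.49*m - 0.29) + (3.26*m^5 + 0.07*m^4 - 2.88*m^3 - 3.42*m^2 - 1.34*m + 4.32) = 3.26*m^5 + 0.07*m^4 - 2.88*m^3 - 8.67*m^2 - 2.83*m + 4.03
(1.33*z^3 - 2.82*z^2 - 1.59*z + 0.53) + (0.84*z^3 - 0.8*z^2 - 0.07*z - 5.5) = 2.17*z^3 - 3.62*z^2 - 1.66*z - 4.97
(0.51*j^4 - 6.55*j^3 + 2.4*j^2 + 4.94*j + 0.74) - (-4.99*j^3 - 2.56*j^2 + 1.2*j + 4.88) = 0.51*j^4 - 1.56*j^3 + 4.96*j^2 + 3.74*j - 4.14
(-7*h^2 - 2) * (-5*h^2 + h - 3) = 35*h^4 - 7*h^3 + 31*h^2 - 2*h + 6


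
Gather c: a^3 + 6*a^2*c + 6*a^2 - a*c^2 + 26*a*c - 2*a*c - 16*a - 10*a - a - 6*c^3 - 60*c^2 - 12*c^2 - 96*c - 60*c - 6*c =a^3 + 6*a^2 - 27*a - 6*c^3 + c^2*(-a - 72) + c*(6*a^2 + 24*a - 162)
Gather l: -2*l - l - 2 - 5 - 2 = -3*l - 9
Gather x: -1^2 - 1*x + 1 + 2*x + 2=x + 2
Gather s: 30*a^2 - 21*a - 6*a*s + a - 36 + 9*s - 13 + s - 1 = 30*a^2 - 20*a + s*(10 - 6*a) - 50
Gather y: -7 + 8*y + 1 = 8*y - 6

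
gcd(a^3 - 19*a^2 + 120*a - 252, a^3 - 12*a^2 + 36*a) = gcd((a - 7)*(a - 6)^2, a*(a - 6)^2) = a^2 - 12*a + 36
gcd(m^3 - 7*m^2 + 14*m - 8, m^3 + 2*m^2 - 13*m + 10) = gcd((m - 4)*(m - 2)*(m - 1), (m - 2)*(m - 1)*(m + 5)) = m^2 - 3*m + 2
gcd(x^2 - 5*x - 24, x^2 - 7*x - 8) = x - 8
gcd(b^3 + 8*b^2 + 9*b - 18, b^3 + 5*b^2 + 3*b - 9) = b^2 + 2*b - 3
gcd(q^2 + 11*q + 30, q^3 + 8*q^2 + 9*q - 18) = q + 6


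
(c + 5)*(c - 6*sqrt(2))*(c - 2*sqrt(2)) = c^3 - 8*sqrt(2)*c^2 + 5*c^2 - 40*sqrt(2)*c + 24*c + 120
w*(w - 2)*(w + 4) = w^3 + 2*w^2 - 8*w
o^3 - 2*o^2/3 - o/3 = o*(o - 1)*(o + 1/3)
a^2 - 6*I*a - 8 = (a - 4*I)*(a - 2*I)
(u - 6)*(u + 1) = u^2 - 5*u - 6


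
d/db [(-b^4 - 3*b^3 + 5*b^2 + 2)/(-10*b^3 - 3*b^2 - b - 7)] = 2*(5*b^6 + 3*b^5 + 31*b^4 + 17*b^3 + 59*b^2 - 29*b + 1)/(100*b^6 + 60*b^5 + 29*b^4 + 146*b^3 + 43*b^2 + 14*b + 49)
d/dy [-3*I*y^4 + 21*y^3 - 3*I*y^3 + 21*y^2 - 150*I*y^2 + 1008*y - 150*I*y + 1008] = -12*I*y^3 + y^2*(63 - 9*I) + y*(42 - 300*I) + 1008 - 150*I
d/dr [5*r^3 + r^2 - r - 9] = 15*r^2 + 2*r - 1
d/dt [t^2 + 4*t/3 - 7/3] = 2*t + 4/3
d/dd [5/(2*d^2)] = -5/d^3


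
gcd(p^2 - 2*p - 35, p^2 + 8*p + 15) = p + 5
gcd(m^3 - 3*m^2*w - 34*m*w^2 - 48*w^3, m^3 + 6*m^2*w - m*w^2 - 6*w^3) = 1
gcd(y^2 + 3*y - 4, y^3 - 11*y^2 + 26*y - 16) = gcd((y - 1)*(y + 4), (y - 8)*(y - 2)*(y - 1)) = y - 1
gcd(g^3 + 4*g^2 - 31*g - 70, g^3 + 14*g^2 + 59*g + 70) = g^2 + 9*g + 14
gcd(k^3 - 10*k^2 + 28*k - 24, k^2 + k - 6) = k - 2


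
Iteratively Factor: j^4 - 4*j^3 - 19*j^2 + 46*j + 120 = (j - 4)*(j^3 - 19*j - 30) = (j - 4)*(j + 3)*(j^2 - 3*j - 10) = (j - 4)*(j + 2)*(j + 3)*(j - 5)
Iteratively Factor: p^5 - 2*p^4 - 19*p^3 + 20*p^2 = (p - 1)*(p^4 - p^3 - 20*p^2) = p*(p - 1)*(p^3 - p^2 - 20*p) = p^2*(p - 1)*(p^2 - p - 20) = p^2*(p - 1)*(p + 4)*(p - 5)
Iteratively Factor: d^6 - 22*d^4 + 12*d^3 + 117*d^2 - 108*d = (d - 1)*(d^5 + d^4 - 21*d^3 - 9*d^2 + 108*d) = (d - 3)*(d - 1)*(d^4 + 4*d^3 - 9*d^2 - 36*d) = (d - 3)*(d - 1)*(d + 4)*(d^3 - 9*d) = (d - 3)^2*(d - 1)*(d + 4)*(d^2 + 3*d) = d*(d - 3)^2*(d - 1)*(d + 4)*(d + 3)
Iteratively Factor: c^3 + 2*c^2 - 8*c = (c - 2)*(c^2 + 4*c) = c*(c - 2)*(c + 4)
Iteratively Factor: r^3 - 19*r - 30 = (r - 5)*(r^2 + 5*r + 6) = (r - 5)*(r + 3)*(r + 2)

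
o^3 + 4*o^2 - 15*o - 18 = (o - 3)*(o + 1)*(o + 6)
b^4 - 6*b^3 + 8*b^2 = b^2*(b - 4)*(b - 2)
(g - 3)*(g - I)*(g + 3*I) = g^3 - 3*g^2 + 2*I*g^2 + 3*g - 6*I*g - 9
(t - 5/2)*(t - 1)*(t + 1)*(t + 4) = t^4 + 3*t^3/2 - 11*t^2 - 3*t/2 + 10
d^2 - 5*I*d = d*(d - 5*I)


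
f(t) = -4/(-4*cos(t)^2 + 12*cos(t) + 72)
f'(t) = -4*(-8*sin(t)*cos(t) + 12*sin(t))/(-4*cos(t)^2 + 12*cos(t) + 72)^2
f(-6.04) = -0.05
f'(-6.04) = -0.00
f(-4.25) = -0.06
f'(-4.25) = -0.01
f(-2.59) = -0.07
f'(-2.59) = 0.01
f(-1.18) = -0.05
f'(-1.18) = 0.01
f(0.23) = -0.05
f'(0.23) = -0.00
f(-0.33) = -0.05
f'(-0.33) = 0.00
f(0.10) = -0.05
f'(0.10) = -0.00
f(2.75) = -0.07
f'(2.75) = -0.01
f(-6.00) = -0.05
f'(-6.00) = 0.00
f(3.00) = -0.07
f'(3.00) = 0.00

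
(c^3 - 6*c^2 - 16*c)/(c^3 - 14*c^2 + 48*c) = (c + 2)/(c - 6)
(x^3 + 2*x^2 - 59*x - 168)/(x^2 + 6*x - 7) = (x^2 - 5*x - 24)/(x - 1)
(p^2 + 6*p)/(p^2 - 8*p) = (p + 6)/(p - 8)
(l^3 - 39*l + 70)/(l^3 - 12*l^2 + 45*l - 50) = (l + 7)/(l - 5)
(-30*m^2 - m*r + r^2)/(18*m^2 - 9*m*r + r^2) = (5*m + r)/(-3*m + r)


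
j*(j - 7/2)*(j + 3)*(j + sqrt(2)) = j^4 - j^3/2 + sqrt(2)*j^3 - 21*j^2/2 - sqrt(2)*j^2/2 - 21*sqrt(2)*j/2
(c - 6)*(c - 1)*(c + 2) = c^3 - 5*c^2 - 8*c + 12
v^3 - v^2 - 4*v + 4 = (v - 2)*(v - 1)*(v + 2)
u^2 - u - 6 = (u - 3)*(u + 2)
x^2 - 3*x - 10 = (x - 5)*(x + 2)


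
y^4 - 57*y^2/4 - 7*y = y*(y - 4)*(y + 1/2)*(y + 7/2)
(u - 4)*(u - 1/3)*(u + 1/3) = u^3 - 4*u^2 - u/9 + 4/9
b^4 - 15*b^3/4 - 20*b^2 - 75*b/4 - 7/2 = (b - 7)*(b + 1/4)*(b + 1)*(b + 2)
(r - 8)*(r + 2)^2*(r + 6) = r^4 + 2*r^3 - 52*r^2 - 200*r - 192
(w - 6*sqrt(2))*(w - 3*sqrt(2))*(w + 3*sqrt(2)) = w^3 - 6*sqrt(2)*w^2 - 18*w + 108*sqrt(2)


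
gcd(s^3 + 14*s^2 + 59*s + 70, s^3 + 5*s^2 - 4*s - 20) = s^2 + 7*s + 10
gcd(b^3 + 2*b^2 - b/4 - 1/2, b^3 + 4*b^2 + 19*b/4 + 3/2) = b^2 + 5*b/2 + 1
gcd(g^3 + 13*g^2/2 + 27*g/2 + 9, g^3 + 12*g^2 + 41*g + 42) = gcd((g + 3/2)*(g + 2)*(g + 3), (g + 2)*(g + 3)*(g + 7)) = g^2 + 5*g + 6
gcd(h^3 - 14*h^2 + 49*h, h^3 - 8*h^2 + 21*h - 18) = 1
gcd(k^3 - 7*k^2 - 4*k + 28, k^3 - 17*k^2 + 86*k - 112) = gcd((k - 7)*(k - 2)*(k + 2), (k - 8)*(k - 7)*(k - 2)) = k^2 - 9*k + 14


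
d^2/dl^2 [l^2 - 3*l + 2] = 2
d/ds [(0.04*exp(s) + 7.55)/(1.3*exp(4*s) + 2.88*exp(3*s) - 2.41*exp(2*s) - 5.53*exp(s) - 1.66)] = (-0.156*exp(4*s) - 39.4904*exp(3*s) - 65.1356*exp(2*s) + 36.391*exp(s) + 41.6851)*exp(s)/(1.69*exp(8*s) + 7.488*exp(7*s) + 2.0284*exp(6*s) - 28.2596*exp(5*s) - 30.3607*exp(4*s) + 17.093*exp(3*s) + 38.5821*exp(2*s) + 18.3596*exp(s) + 2.7556)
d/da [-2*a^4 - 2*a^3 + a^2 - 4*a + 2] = -8*a^3 - 6*a^2 + 2*a - 4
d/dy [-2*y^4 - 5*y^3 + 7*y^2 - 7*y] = -8*y^3 - 15*y^2 + 14*y - 7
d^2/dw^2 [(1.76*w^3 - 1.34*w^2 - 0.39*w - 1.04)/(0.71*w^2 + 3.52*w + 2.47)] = (8.88178419700125e-16*w^5 + 3.5527136788005e-15*w^4 + 43.745842*w^3 + 102.767028*w^2 + 52.934154*w - 31.693116)/(0.357911*w^6 + 5.323296*w^5 + 30.126933*w^4 + 80.652352*w^3 + 104.807781*w^2 + 64.425504*w + 15.069223)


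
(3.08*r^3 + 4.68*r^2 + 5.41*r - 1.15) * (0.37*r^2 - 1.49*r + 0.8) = 1.1396*r^5 - 2.8576*r^4 - 2.5075*r^3 - 4.7424*r^2 + 6.0415*r - 0.92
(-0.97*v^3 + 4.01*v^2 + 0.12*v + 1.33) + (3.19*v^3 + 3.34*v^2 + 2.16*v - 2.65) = 2.22*v^3 + 7.35*v^2 + 2.28*v - 1.32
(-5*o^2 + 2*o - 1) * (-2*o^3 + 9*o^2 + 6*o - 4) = 10*o^5 - 49*o^4 - 10*o^3 + 23*o^2 - 14*o + 4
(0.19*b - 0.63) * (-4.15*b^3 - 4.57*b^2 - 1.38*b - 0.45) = -0.7885*b^4 + 1.7462*b^3 + 2.6169*b^2 + 0.7839*b + 0.2835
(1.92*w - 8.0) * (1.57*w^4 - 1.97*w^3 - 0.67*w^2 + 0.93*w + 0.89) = 3.0144*w^5 - 16.3424*w^4 + 14.4736*w^3 + 7.1456*w^2 - 5.7312*w - 7.12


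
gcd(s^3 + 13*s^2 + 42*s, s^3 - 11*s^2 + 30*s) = s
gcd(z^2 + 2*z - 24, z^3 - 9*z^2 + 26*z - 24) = z - 4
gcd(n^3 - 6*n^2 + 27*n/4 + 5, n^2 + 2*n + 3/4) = n + 1/2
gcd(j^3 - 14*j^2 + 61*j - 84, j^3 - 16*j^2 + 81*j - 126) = j^2 - 10*j + 21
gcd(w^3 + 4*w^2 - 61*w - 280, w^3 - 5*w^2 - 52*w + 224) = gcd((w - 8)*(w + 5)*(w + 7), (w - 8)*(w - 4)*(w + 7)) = w^2 - w - 56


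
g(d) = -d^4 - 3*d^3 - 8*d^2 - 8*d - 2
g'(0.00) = -8.00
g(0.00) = -2.00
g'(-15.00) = 11707.00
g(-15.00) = -42182.00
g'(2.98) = -241.46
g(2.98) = -255.14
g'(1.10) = -41.81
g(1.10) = -25.94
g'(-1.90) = 17.35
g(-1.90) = -8.14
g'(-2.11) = 23.27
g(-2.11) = -12.38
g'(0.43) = -16.86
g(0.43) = -7.19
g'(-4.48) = 242.71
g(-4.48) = -259.80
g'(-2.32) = 30.63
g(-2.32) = -18.01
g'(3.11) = -265.13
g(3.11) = -288.05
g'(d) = -4*d^3 - 9*d^2 - 16*d - 8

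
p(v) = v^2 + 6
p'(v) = 2*v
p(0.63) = 6.40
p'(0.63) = 1.26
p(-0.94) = 6.88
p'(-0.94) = -1.88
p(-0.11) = 6.01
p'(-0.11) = -0.22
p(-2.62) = 12.86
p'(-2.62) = -5.24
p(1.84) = 9.39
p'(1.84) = 3.68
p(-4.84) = 29.43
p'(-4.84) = -9.68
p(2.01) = 10.04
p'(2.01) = 4.02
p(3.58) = 18.82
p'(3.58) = 7.16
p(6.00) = 42.00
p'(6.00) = 12.00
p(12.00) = 150.00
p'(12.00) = 24.00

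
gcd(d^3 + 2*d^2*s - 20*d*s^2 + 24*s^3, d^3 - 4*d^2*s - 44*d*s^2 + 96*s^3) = -d^2 - 4*d*s + 12*s^2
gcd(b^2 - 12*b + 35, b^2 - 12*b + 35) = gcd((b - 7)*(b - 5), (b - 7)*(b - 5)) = b^2 - 12*b + 35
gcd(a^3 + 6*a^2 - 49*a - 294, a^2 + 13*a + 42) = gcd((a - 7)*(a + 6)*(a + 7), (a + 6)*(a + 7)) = a^2 + 13*a + 42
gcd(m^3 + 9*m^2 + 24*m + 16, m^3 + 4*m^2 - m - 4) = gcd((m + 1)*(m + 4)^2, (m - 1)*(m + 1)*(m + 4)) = m^2 + 5*m + 4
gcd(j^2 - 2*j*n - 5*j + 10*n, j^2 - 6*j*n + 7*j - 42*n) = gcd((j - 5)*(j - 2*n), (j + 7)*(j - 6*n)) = 1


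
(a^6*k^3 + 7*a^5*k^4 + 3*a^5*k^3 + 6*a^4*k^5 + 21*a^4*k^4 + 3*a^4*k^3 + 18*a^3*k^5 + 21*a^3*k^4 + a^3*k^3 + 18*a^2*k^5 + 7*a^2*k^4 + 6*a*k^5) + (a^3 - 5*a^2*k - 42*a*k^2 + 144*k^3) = a^6*k^3 + 7*a^5*k^4 + 3*a^5*k^3 + 6*a^4*k^5 + 21*a^4*k^4 + 3*a^4*k^3 + 18*a^3*k^5 + 21*a^3*k^4 + a^3*k^3 + a^3 + 18*a^2*k^5 + 7*a^2*k^4 - 5*a^2*k + 6*a*k^5 - 42*a*k^2 + 144*k^3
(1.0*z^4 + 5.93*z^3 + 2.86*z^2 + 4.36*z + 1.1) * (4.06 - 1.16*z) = -1.16*z^5 - 2.8188*z^4 + 20.7582*z^3 + 6.554*z^2 + 16.4256*z + 4.466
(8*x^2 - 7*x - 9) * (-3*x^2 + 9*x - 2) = -24*x^4 + 93*x^3 - 52*x^2 - 67*x + 18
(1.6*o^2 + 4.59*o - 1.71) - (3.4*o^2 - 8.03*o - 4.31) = -1.8*o^2 + 12.62*o + 2.6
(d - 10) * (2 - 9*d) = -9*d^2 + 92*d - 20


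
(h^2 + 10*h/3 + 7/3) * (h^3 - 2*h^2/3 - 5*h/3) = h^5 + 8*h^4/3 - 14*h^3/9 - 64*h^2/9 - 35*h/9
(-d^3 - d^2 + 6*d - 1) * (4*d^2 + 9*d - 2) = -4*d^5 - 13*d^4 + 17*d^3 + 52*d^2 - 21*d + 2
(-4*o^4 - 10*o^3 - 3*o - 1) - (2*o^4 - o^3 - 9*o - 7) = -6*o^4 - 9*o^3 + 6*o + 6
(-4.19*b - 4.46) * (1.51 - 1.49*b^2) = 6.2431*b^3 + 6.6454*b^2 - 6.3269*b - 6.7346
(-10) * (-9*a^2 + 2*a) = 90*a^2 - 20*a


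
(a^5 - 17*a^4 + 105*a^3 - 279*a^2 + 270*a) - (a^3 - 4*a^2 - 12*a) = a^5 - 17*a^4 + 104*a^3 - 275*a^2 + 282*a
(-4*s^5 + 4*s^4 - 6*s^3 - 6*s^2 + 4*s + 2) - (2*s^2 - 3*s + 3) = -4*s^5 + 4*s^4 - 6*s^3 - 8*s^2 + 7*s - 1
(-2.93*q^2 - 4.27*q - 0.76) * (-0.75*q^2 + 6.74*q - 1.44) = 2.1975*q^4 - 16.5457*q^3 - 23.9906*q^2 + 1.0264*q + 1.0944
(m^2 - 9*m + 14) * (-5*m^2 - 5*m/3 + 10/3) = -5*m^4 + 130*m^3/3 - 155*m^2/3 - 160*m/3 + 140/3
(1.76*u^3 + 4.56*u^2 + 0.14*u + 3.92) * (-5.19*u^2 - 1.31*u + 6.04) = -9.1344*u^5 - 25.972*u^4 + 3.9302*u^3 + 7.0142*u^2 - 4.2896*u + 23.6768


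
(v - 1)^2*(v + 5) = v^3 + 3*v^2 - 9*v + 5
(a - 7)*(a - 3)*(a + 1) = a^3 - 9*a^2 + 11*a + 21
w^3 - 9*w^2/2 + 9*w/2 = w*(w - 3)*(w - 3/2)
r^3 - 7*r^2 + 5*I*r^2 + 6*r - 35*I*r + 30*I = (r - 6)*(r - 1)*(r + 5*I)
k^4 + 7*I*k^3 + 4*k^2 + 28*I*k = k*(k - 2*I)*(k + 2*I)*(k + 7*I)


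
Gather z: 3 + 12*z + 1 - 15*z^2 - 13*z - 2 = -15*z^2 - z + 2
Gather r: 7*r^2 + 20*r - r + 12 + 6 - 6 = 7*r^2 + 19*r + 12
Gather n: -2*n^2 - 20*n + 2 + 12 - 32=-2*n^2 - 20*n - 18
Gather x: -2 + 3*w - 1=3*w - 3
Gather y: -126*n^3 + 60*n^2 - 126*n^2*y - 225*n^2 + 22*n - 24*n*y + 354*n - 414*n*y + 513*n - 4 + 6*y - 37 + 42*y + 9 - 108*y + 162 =-126*n^3 - 165*n^2 + 889*n + y*(-126*n^2 - 438*n - 60) + 130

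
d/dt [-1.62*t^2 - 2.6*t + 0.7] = -3.24*t - 2.6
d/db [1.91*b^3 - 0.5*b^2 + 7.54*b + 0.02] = 5.73*b^2 - 1.0*b + 7.54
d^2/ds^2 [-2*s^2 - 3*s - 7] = -4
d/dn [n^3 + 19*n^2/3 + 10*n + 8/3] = 3*n^2 + 38*n/3 + 10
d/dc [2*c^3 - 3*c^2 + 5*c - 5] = 6*c^2 - 6*c + 5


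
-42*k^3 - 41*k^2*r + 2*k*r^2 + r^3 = (-6*k + r)*(k + r)*(7*k + r)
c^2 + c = c*(c + 1)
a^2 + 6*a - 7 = (a - 1)*(a + 7)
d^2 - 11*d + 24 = (d - 8)*(d - 3)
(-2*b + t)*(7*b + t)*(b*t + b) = -14*b^3*t - 14*b^3 + 5*b^2*t^2 + 5*b^2*t + b*t^3 + b*t^2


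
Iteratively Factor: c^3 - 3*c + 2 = (c - 1)*(c^2 + c - 2) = (c - 1)^2*(c + 2)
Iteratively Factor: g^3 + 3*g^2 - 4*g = (g - 1)*(g^2 + 4*g) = (g - 1)*(g + 4)*(g)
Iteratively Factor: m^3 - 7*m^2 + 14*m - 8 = (m - 4)*(m^2 - 3*m + 2) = (m - 4)*(m - 2)*(m - 1)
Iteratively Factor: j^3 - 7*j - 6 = (j - 3)*(j^2 + 3*j + 2) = (j - 3)*(j + 2)*(j + 1)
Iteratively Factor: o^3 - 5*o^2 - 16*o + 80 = (o - 4)*(o^2 - o - 20) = (o - 5)*(o - 4)*(o + 4)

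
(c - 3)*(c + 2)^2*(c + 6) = c^4 + 7*c^3 - 2*c^2 - 60*c - 72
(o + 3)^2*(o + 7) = o^3 + 13*o^2 + 51*o + 63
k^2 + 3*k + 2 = (k + 1)*(k + 2)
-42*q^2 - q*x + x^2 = (-7*q + x)*(6*q + x)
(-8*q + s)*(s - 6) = -8*q*s + 48*q + s^2 - 6*s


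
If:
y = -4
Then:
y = -4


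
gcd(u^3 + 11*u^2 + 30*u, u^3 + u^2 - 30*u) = u^2 + 6*u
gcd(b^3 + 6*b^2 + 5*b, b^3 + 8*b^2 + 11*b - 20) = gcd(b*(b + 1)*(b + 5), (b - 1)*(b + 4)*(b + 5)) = b + 5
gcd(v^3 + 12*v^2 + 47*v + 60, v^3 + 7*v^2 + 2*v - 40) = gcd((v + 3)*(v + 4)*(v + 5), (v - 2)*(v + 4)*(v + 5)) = v^2 + 9*v + 20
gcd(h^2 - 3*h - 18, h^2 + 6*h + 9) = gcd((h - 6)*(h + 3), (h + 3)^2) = h + 3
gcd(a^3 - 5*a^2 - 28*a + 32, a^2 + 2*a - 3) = a - 1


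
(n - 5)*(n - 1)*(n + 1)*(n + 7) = n^4 + 2*n^3 - 36*n^2 - 2*n + 35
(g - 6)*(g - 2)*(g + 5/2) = g^3 - 11*g^2/2 - 8*g + 30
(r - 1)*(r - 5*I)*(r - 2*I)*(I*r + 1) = I*r^4 + 8*r^3 - I*r^3 - 8*r^2 - 17*I*r^2 - 10*r + 17*I*r + 10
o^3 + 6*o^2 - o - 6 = (o - 1)*(o + 1)*(o + 6)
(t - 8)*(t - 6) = t^2 - 14*t + 48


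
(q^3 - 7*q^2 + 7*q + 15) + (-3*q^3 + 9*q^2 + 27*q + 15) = -2*q^3 + 2*q^2 + 34*q + 30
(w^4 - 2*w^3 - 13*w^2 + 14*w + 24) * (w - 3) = w^5 - 5*w^4 - 7*w^3 + 53*w^2 - 18*w - 72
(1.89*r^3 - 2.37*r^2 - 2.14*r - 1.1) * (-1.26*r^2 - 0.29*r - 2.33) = -2.3814*r^5 + 2.4381*r^4 - 1.02*r^3 + 7.5287*r^2 + 5.3052*r + 2.563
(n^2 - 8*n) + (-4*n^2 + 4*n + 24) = -3*n^2 - 4*n + 24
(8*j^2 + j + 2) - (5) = 8*j^2 + j - 3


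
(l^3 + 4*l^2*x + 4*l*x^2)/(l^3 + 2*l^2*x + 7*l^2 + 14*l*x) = (l + 2*x)/(l + 7)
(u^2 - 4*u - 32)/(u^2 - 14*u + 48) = (u + 4)/(u - 6)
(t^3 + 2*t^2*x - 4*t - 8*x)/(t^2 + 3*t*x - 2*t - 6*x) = (t^2 + 2*t*x + 2*t + 4*x)/(t + 3*x)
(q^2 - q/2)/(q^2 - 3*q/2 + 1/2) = q/(q - 1)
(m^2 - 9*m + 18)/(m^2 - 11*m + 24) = (m - 6)/(m - 8)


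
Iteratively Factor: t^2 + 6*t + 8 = (t + 4)*(t + 2)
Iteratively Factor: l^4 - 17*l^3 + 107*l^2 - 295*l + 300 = (l - 3)*(l^3 - 14*l^2 + 65*l - 100) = (l - 5)*(l - 3)*(l^2 - 9*l + 20) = (l - 5)*(l - 4)*(l - 3)*(l - 5)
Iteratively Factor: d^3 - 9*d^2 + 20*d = (d - 5)*(d^2 - 4*d) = (d - 5)*(d - 4)*(d)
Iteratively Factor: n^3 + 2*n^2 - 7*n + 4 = (n - 1)*(n^2 + 3*n - 4) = (n - 1)*(n + 4)*(n - 1)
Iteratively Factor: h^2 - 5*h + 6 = (h - 2)*(h - 3)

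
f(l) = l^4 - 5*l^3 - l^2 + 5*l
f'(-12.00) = -9043.00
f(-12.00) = 29172.00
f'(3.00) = -28.00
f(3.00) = -48.00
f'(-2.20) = -105.79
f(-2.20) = 60.83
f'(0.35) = 2.63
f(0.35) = 1.43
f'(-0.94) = -9.70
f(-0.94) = -0.65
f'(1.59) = -20.02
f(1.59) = -8.29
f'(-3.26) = -286.48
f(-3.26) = 259.25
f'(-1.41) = -33.21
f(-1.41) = 8.93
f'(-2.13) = -97.45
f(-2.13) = 53.71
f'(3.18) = -24.42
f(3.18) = -52.74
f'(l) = 4*l^3 - 15*l^2 - 2*l + 5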